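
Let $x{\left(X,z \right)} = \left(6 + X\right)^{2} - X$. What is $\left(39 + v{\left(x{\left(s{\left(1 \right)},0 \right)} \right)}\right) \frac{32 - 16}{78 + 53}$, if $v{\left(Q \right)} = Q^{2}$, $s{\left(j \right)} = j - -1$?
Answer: $\frac{62128}{131} \approx 474.26$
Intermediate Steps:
$s{\left(j \right)} = 1 + j$ ($s{\left(j \right)} = j + 1 = 1 + j$)
$\left(39 + v{\left(x{\left(s{\left(1 \right)},0 \right)} \right)}\right) \frac{32 - 16}{78 + 53} = \left(39 + \left(\left(6 + \left(1 + 1\right)\right)^{2} - \left(1 + 1\right)\right)^{2}\right) \frac{32 - 16}{78 + 53} = \left(39 + \left(\left(6 + 2\right)^{2} - 2\right)^{2}\right) \frac{16}{131} = \left(39 + \left(8^{2} - 2\right)^{2}\right) 16 \cdot \frac{1}{131} = \left(39 + \left(64 - 2\right)^{2}\right) \frac{16}{131} = \left(39 + 62^{2}\right) \frac{16}{131} = \left(39 + 3844\right) \frac{16}{131} = 3883 \cdot \frac{16}{131} = \frac{62128}{131}$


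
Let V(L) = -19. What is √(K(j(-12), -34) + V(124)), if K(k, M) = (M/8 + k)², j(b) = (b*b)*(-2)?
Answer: √1366257/4 ≈ 292.22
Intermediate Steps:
j(b) = -2*b² (j(b) = b²*(-2) = -2*b²)
K(k, M) = (k + M/8)² (K(k, M) = (M*(⅛) + k)² = (M/8 + k)² = (k + M/8)²)
√(K(j(-12), -34) + V(124)) = √((-34 + 8*(-2*(-12)²))²/64 - 19) = √((-34 + 8*(-2*144))²/64 - 19) = √((-34 + 8*(-288))²/64 - 19) = √((-34 - 2304)²/64 - 19) = √((1/64)*(-2338)² - 19) = √((1/64)*5466244 - 19) = √(1366561/16 - 19) = √(1366257/16) = √1366257/4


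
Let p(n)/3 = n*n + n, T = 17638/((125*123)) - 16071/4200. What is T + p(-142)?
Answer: 51714519173/861000 ≈ 60063.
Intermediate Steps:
T = -2306827/861000 (T = 17638/15375 - 16071*1/4200 = 17638*(1/15375) - 5357/1400 = 17638/15375 - 5357/1400 = -2306827/861000 ≈ -2.6792)
p(n) = 3*n + 3*n² (p(n) = 3*(n*n + n) = 3*(n² + n) = 3*(n + n²) = 3*n + 3*n²)
T + p(-142) = -2306827/861000 + 3*(-142)*(1 - 142) = -2306827/861000 + 3*(-142)*(-141) = -2306827/861000 + 60066 = 51714519173/861000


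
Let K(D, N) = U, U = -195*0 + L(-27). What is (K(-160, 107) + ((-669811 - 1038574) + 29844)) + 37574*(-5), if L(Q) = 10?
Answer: -1866401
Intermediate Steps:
U = 10 (U = -195*0 + 10 = 0 + 10 = 10)
K(D, N) = 10
(K(-160, 107) + ((-669811 - 1038574) + 29844)) + 37574*(-5) = (10 + ((-669811 - 1038574) + 29844)) + 37574*(-5) = (10 + (-1708385 + 29844)) - 187870 = (10 - 1678541) - 187870 = -1678531 - 187870 = -1866401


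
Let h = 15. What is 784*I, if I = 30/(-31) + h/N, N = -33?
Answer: -380240/341 ≈ -1115.1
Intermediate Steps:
I = -485/341 (I = 30/(-31) + 15/(-33) = 30*(-1/31) + 15*(-1/33) = -30/31 - 5/11 = -485/341 ≈ -1.4223)
784*I = 784*(-485/341) = -380240/341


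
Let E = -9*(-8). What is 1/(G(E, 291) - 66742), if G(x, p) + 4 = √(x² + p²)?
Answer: -66746/4454938651 - 3*√9985/4454938651 ≈ -1.5050e-5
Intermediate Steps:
E = 72
G(x, p) = -4 + √(p² + x²) (G(x, p) = -4 + √(x² + p²) = -4 + √(p² + x²))
1/(G(E, 291) - 66742) = 1/((-4 + √(291² + 72²)) - 66742) = 1/((-4 + √(84681 + 5184)) - 66742) = 1/((-4 + √89865) - 66742) = 1/((-4 + 3*√9985) - 66742) = 1/(-66746 + 3*√9985)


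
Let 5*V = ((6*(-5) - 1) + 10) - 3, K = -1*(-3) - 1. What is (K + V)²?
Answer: 196/25 ≈ 7.8400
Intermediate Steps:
K = 2 (K = 3 - 1 = 2)
V = -24/5 (V = (((6*(-5) - 1) + 10) - 3)/5 = (((-30 - 1) + 10) - 3)/5 = ((-31 + 10) - 3)/5 = (-21 - 3)/5 = (⅕)*(-24) = -24/5 ≈ -4.8000)
(K + V)² = (2 - 24/5)² = (-14/5)² = 196/25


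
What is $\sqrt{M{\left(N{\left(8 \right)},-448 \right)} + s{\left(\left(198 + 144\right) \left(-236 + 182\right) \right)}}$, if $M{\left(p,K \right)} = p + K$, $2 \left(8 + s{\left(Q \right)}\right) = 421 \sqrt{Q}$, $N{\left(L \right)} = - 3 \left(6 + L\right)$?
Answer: $\sqrt{-498 + 3789 i \sqrt{57}} \approx 118.56 + 120.64 i$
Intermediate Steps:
$N{\left(L \right)} = -18 - 3 L$
$s{\left(Q \right)} = -8 + \frac{421 \sqrt{Q}}{2}$
$M{\left(p,K \right)} = K + p$
$\sqrt{M{\left(N{\left(8 \right)},-448 \right)} + s{\left(\left(198 + 144\right) \left(-236 + 182\right) \right)}} = \sqrt{\left(-448 - 42\right) - \left(8 - \frac{421 \sqrt{\left(198 + 144\right) \left(-236 + 182\right)}}{2}\right)} = \sqrt{\left(-448 - 42\right) - \left(8 - \frac{421 \sqrt{342 \left(-54\right)}}{2}\right)} = \sqrt{\left(-448 - 42\right) - \left(8 - \frac{421 \sqrt{-18468}}{2}\right)} = \sqrt{-490 - \left(8 - \frac{421 \cdot 18 i \sqrt{57}}{2}\right)} = \sqrt{-490 - \left(8 - 3789 i \sqrt{57}\right)} = \sqrt{-498 + 3789 i \sqrt{57}}$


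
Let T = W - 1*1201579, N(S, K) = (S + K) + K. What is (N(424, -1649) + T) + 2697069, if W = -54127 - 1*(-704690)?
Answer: 2143179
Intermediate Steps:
N(S, K) = S + 2*K (N(S, K) = (K + S) + K = S + 2*K)
W = 650563 (W = -54127 + 704690 = 650563)
T = -551016 (T = 650563 - 1*1201579 = 650563 - 1201579 = -551016)
(N(424, -1649) + T) + 2697069 = ((424 + 2*(-1649)) - 551016) + 2697069 = ((424 - 3298) - 551016) + 2697069 = (-2874 - 551016) + 2697069 = -553890 + 2697069 = 2143179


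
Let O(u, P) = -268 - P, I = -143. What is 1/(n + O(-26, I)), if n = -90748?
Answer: -1/90873 ≈ -1.1004e-5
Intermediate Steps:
1/(n + O(-26, I)) = 1/(-90748 + (-268 - 1*(-143))) = 1/(-90748 + (-268 + 143)) = 1/(-90748 - 125) = 1/(-90873) = -1/90873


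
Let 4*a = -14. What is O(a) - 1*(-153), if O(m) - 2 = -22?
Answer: 133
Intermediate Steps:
a = -7/2 (a = (¼)*(-14) = -7/2 ≈ -3.5000)
O(m) = -20 (O(m) = 2 - 22 = -20)
O(a) - 1*(-153) = -20 - 1*(-153) = -20 + 153 = 133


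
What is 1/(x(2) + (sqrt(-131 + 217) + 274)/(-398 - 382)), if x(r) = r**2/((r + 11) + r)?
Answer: -5148/427 + 78*sqrt(86)/427 ≈ -10.362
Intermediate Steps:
x(r) = r**2/(11 + 2*r) (x(r) = r**2/((11 + r) + r) = r**2/(11 + 2*r))
1/(x(2) + (sqrt(-131 + 217) + 274)/(-398 - 382)) = 1/(2**2/(11 + 2*2) + (sqrt(-131 + 217) + 274)/(-398 - 382)) = 1/(4/(11 + 4) + (sqrt(86) + 274)/(-780)) = 1/(4/15 + (274 + sqrt(86))*(-1/780)) = 1/(4*(1/15) + (-137/390 - sqrt(86)/780)) = 1/(4/15 + (-137/390 - sqrt(86)/780)) = 1/(-11/130 - sqrt(86)/780)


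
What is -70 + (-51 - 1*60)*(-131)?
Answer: 14471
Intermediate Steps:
-70 + (-51 - 1*60)*(-131) = -70 + (-51 - 60)*(-131) = -70 - 111*(-131) = -70 + 14541 = 14471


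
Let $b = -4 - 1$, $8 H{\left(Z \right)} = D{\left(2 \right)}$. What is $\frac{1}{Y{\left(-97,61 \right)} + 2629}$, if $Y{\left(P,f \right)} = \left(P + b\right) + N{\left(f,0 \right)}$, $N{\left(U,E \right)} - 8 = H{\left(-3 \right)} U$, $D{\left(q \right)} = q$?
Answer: $\frac{4}{10201} \approx 0.00039212$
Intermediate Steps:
$H{\left(Z \right)} = \frac{1}{4}$ ($H{\left(Z \right)} = \frac{1}{8} \cdot 2 = \frac{1}{4}$)
$N{\left(U,E \right)} = 8 + \frac{U}{4}$
$b = -5$
$Y{\left(P,f \right)} = 3 + P + \frac{f}{4}$ ($Y{\left(P,f \right)} = \left(P - 5\right) + \left(8 + \frac{f}{4}\right) = \left(-5 + P\right) + \left(8 + \frac{f}{4}\right) = 3 + P + \frac{f}{4}$)
$\frac{1}{Y{\left(-97,61 \right)} + 2629} = \frac{1}{\left(3 - 97 + \frac{1}{4} \cdot 61\right) + 2629} = \frac{1}{\left(3 - 97 + \frac{61}{4}\right) + 2629} = \frac{1}{- \frac{315}{4} + 2629} = \frac{1}{\frac{10201}{4}} = \frac{4}{10201}$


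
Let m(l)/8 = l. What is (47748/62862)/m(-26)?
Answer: -3979/1089608 ≈ -0.0036518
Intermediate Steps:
m(l) = 8*l
(47748/62862)/m(-26) = (47748/62862)/((8*(-26))) = (47748*(1/62862))/(-208) = (7958/10477)*(-1/208) = -3979/1089608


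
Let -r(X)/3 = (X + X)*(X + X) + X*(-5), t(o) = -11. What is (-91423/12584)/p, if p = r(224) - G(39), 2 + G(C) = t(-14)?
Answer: 91423/7534531576 ≈ 1.2134e-5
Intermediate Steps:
G(C) = -13 (G(C) = -2 - 11 = -13)
r(X) = -12*X² + 15*X (r(X) = -3*((X + X)*(X + X) + X*(-5)) = -3*((2*X)*(2*X) - 5*X) = -3*(4*X² - 5*X) = -3*(-5*X + 4*X²) = -12*X² + 15*X)
p = -598739 (p = 3*224*(5 - 4*224) - 1*(-13) = 3*224*(5 - 896) + 13 = 3*224*(-891) + 13 = -598752 + 13 = -598739)
(-91423/12584)/p = -91423/12584/(-598739) = -91423*1/12584*(-1/598739) = -91423/12584*(-1/598739) = 91423/7534531576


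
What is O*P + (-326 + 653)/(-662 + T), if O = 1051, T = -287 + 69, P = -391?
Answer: -361628407/880 ≈ -4.1094e+5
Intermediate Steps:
T = -218
O*P + (-326 + 653)/(-662 + T) = 1051*(-391) + (-326 + 653)/(-662 - 218) = -410941 + 327/(-880) = -410941 + 327*(-1/880) = -410941 - 327/880 = -361628407/880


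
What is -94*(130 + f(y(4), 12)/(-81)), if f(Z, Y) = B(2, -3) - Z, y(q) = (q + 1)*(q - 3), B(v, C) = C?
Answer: -990572/81 ≈ -12229.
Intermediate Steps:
y(q) = (1 + q)*(-3 + q)
f(Z, Y) = -3 - Z
-94*(130 + f(y(4), 12)/(-81)) = -94*(130 + (-3 - (-3 + 4² - 2*4))/(-81)) = -94*(130 + (-3 - (-3 + 16 - 8))*(-1/81)) = -94*(130 + (-3 - 1*5)*(-1/81)) = -94*(130 + (-3 - 5)*(-1/81)) = -94*(130 - 8*(-1/81)) = -94*(130 + 8/81) = -94*10538/81 = -990572/81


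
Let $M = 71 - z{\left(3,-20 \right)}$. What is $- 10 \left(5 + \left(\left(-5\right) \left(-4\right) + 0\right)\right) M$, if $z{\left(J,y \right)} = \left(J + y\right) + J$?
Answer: $-21250$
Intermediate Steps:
$z{\left(J,y \right)} = y + 2 J$
$M = 85$ ($M = 71 - \left(-20 + 2 \cdot 3\right) = 71 - \left(-20 + 6\right) = 71 - -14 = 71 + 14 = 85$)
$- 10 \left(5 + \left(\left(-5\right) \left(-4\right) + 0\right)\right) M = - 10 \left(5 + \left(\left(-5\right) \left(-4\right) + 0\right)\right) 85 = - 10 \left(5 + \left(20 + 0\right)\right) 85 = - 10 \left(5 + 20\right) 85 = \left(-10\right) 25 \cdot 85 = \left(-250\right) 85 = -21250$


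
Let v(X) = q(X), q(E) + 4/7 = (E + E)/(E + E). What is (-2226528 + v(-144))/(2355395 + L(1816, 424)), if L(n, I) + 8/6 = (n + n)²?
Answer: -46757079/326483171 ≈ -0.14321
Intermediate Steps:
L(n, I) = -4/3 + 4*n² (L(n, I) = -4/3 + (n + n)² = -4/3 + (2*n)² = -4/3 + 4*n²)
q(E) = 3/7 (q(E) = -4/7 + (E + E)/(E + E) = -4/7 + (2*E)/((2*E)) = -4/7 + (2*E)*(1/(2*E)) = -4/7 + 1 = 3/7)
v(X) = 3/7
(-2226528 + v(-144))/(2355395 + L(1816, 424)) = (-2226528 + 3/7)/(2355395 + (-4/3 + 4*1816²)) = -15585693/(7*(2355395 + (-4/3 + 4*3297856))) = -15585693/(7*(2355395 + (-4/3 + 13191424))) = -15585693/(7*(2355395 + 39574268/3)) = -15585693/(7*46640453/3) = -15585693/7*3/46640453 = -46757079/326483171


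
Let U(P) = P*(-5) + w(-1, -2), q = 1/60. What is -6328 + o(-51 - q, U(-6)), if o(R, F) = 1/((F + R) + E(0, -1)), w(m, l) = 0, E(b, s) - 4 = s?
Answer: -6840628/1081 ≈ -6328.1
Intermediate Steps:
E(b, s) = 4 + s
q = 1/60 ≈ 0.016667
U(P) = -5*P (U(P) = P*(-5) + 0 = -5*P + 0 = -5*P)
o(R, F) = 1/(3 + F + R) (o(R, F) = 1/((F + R) + (4 - 1)) = 1/((F + R) + 3) = 1/(3 + F + R))
-6328 + o(-51 - q, U(-6)) = -6328 + 1/(3 - 5*(-6) + (-51 - 1*1/60)) = -6328 + 1/(3 + 30 + (-51 - 1/60)) = -6328 + 1/(3 + 30 - 3061/60) = -6328 + 1/(-1081/60) = -6328 - 60/1081 = -6840628/1081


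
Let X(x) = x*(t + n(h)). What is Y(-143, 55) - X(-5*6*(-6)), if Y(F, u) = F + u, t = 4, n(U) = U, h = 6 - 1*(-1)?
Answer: -2068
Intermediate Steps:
h = 7 (h = 6 + 1 = 7)
X(x) = 11*x (X(x) = x*(4 + 7) = x*11 = 11*x)
Y(-143, 55) - X(-5*6*(-6)) = (-143 + 55) - 11*-5*6*(-6) = -88 - 11*(-30*(-6)) = -88 - 11*180 = -88 - 1*1980 = -88 - 1980 = -2068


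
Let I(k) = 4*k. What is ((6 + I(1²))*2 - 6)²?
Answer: 196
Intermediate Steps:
((6 + I(1²))*2 - 6)² = ((6 + 4*1²)*2 - 6)² = ((6 + 4*1)*2 - 6)² = ((6 + 4)*2 - 6)² = (10*2 - 6)² = (20 - 6)² = 14² = 196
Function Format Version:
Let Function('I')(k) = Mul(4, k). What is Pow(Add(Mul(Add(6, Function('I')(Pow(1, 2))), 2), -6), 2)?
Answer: 196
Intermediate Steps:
Pow(Add(Mul(Add(6, Function('I')(Pow(1, 2))), 2), -6), 2) = Pow(Add(Mul(Add(6, Mul(4, Pow(1, 2))), 2), -6), 2) = Pow(Add(Mul(Add(6, Mul(4, 1)), 2), -6), 2) = Pow(Add(Mul(Add(6, 4), 2), -6), 2) = Pow(Add(Mul(10, 2), -6), 2) = Pow(Add(20, -6), 2) = Pow(14, 2) = 196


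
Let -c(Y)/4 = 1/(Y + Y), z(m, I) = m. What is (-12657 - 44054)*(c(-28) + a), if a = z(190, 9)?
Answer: -150907971/14 ≈ -1.0779e+7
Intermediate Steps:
c(Y) = -2/Y (c(Y) = -4/(Y + Y) = -4*1/(2*Y) = -2/Y)
a = 190
(-12657 - 44054)*(c(-28) + a) = (-12657 - 44054)*(-2/(-28) + 190) = -56711*(-2*(-1/28) + 190) = -56711*(1/14 + 190) = -56711*2661/14 = -150907971/14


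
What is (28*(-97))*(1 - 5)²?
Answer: -43456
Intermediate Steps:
(28*(-97))*(1 - 5)² = -2716*(-4)² = -2716*16 = -43456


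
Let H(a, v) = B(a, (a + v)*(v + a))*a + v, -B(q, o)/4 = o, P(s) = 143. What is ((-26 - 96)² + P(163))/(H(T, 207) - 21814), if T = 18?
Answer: -15027/3666607 ≈ -0.0040983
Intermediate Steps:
B(q, o) = -4*o
H(a, v) = v - 4*a*(a + v)² (H(a, v) = (-4*(a + v)*(v + a))*a + v = (-4*(a + v)*(a + v))*a + v = (-4*(a + v)²)*a + v = -4*a*(a + v)² + v = v - 4*a*(a + v)²)
((-26 - 96)² + P(163))/(H(T, 207) - 21814) = ((-26 - 96)² + 143)/((207 - 4*18*(18² + 207² + 2*18*207)) - 21814) = ((-122)² + 143)/((207 - 4*18*(324 + 42849 + 7452)) - 21814) = (14884 + 143)/((207 - 4*18*50625) - 21814) = 15027/((207 - 3645000) - 21814) = 15027/(-3644793 - 21814) = 15027/(-3666607) = 15027*(-1/3666607) = -15027/3666607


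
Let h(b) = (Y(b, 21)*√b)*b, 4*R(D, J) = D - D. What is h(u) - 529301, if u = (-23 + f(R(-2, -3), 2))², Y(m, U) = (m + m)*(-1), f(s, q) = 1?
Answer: -10836565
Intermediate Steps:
R(D, J) = 0 (R(D, J) = (D - D)/4 = (¼)*0 = 0)
Y(m, U) = -2*m (Y(m, U) = (2*m)*(-1) = -2*m)
u = 484 (u = (-23 + 1)² = (-22)² = 484)
h(b) = -2*b^(5/2) (h(b) = ((-2*b)*√b)*b = (-2*b^(3/2))*b = -2*b^(5/2))
h(u) - 529301 = -2*484^(5/2) - 529301 = -2*5153632 - 529301 = -10307264 - 529301 = -10836565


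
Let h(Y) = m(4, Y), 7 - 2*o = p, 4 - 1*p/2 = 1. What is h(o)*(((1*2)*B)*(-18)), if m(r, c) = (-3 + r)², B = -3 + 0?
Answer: 108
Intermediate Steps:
B = -3
p = 6 (p = 8 - 2*1 = 8 - 2 = 6)
o = ½ (o = 7/2 - ½*6 = 7/2 - 3 = ½ ≈ 0.50000)
h(Y) = 1 (h(Y) = (-3 + 4)² = 1² = 1)
h(o)*(((1*2)*B)*(-18)) = 1*(((1*2)*(-3))*(-18)) = 1*((2*(-3))*(-18)) = 1*(-6*(-18)) = 1*108 = 108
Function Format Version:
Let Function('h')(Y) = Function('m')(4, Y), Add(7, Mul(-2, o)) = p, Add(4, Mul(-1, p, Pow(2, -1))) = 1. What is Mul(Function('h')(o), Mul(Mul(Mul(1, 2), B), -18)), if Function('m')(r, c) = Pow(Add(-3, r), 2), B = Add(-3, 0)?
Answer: 108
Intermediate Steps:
B = -3
p = 6 (p = Add(8, Mul(-2, 1)) = Add(8, -2) = 6)
o = Rational(1, 2) (o = Add(Rational(7, 2), Mul(Rational(-1, 2), 6)) = Add(Rational(7, 2), -3) = Rational(1, 2) ≈ 0.50000)
Function('h')(Y) = 1 (Function('h')(Y) = Pow(Add(-3, 4), 2) = Pow(1, 2) = 1)
Mul(Function('h')(o), Mul(Mul(Mul(1, 2), B), -18)) = Mul(1, Mul(Mul(Mul(1, 2), -3), -18)) = Mul(1, Mul(Mul(2, -3), -18)) = Mul(1, Mul(-6, -18)) = Mul(1, 108) = 108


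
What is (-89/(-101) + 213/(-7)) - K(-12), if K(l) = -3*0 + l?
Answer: -12406/707 ≈ -17.547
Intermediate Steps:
K(l) = l (K(l) = 0 + l = l)
(-89/(-101) + 213/(-7)) - K(-12) = (-89/(-101) + 213/(-7)) - 1*(-12) = (-89*(-1/101) + 213*(-⅐)) + 12 = (89/101 - 213/7) + 12 = -20890/707 + 12 = -12406/707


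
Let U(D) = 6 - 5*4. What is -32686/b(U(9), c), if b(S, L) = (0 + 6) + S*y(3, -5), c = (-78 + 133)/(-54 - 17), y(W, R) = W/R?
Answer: -81715/36 ≈ -2269.9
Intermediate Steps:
U(D) = -14 (U(D) = 6 - 20 = -14)
c = -55/71 (c = 55/(-71) = 55*(-1/71) = -55/71 ≈ -0.77465)
b(S, L) = 6 - 3*S/5 (b(S, L) = (0 + 6) + S*(3/(-5)) = 6 + S*(3*(-1/5)) = 6 + S*(-3/5) = 6 - 3*S/5)
-32686/b(U(9), c) = -32686/(6 - 3/5*(-14)) = -32686/(6 + 42/5) = -32686/72/5 = -32686*5/72 = -81715/36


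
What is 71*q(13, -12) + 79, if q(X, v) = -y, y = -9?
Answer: 718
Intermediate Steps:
q(X, v) = 9 (q(X, v) = -1*(-9) = 9)
71*q(13, -12) + 79 = 71*9 + 79 = 639 + 79 = 718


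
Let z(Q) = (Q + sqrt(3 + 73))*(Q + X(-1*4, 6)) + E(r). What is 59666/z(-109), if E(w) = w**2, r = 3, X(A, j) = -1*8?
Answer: 21151597/4495230 + 387829*sqrt(19)/4495230 ≈ 5.0814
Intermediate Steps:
X(A, j) = -8
z(Q) = 9 + (-8 + Q)*(Q + 2*sqrt(19)) (z(Q) = (Q + sqrt(3 + 73))*(Q - 8) + 3**2 = (Q + sqrt(76))*(-8 + Q) + 9 = (Q + 2*sqrt(19))*(-8 + Q) + 9 = (-8 + Q)*(Q + 2*sqrt(19)) + 9 = 9 + (-8 + Q)*(Q + 2*sqrt(19)))
59666/z(-109) = 59666/(9 + (-109)**2 - 16*sqrt(19) - 8*(-109) + 2*(-109)*sqrt(19)) = 59666/(9 + 11881 - 16*sqrt(19) + 872 - 218*sqrt(19)) = 59666/(12762 - 234*sqrt(19))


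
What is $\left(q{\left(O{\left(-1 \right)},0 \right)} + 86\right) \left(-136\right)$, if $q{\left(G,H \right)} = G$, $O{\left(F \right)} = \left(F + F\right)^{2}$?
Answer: $-12240$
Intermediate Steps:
$O{\left(F \right)} = 4 F^{2}$ ($O{\left(F \right)} = \left(2 F\right)^{2} = 4 F^{2}$)
$\left(q{\left(O{\left(-1 \right)},0 \right)} + 86\right) \left(-136\right) = \left(4 \left(-1\right)^{2} + 86\right) \left(-136\right) = \left(4 \cdot 1 + 86\right) \left(-136\right) = \left(4 + 86\right) \left(-136\right) = 90 \left(-136\right) = -12240$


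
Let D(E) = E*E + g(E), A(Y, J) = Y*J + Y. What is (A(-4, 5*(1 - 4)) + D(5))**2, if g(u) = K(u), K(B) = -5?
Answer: 5776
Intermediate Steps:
g(u) = -5
A(Y, J) = Y + J*Y (A(Y, J) = J*Y + Y = Y + J*Y)
D(E) = -5 + E**2 (D(E) = E*E - 5 = E**2 - 5 = -5 + E**2)
(A(-4, 5*(1 - 4)) + D(5))**2 = (-4*(1 + 5*(1 - 4)) + (-5 + 5**2))**2 = (-4*(1 + 5*(-3)) + (-5 + 25))**2 = (-4*(1 - 15) + 20)**2 = (-4*(-14) + 20)**2 = (56 + 20)**2 = 76**2 = 5776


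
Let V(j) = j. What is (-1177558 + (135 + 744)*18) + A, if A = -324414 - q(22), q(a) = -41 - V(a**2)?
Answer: -1485625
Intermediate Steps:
q(a) = -41 - a**2
A = -323889 (A = -324414 - (-41 - 1*22**2) = -324414 - (-41 - 1*484) = -324414 - (-41 - 484) = -324414 - 1*(-525) = -324414 + 525 = -323889)
(-1177558 + (135 + 744)*18) + A = (-1177558 + (135 + 744)*18) - 323889 = (-1177558 + 879*18) - 323889 = (-1177558 + 15822) - 323889 = -1161736 - 323889 = -1485625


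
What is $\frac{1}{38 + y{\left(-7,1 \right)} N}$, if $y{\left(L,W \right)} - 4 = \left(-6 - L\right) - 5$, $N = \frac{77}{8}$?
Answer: $\frac{1}{38} \approx 0.026316$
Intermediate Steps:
$N = \frac{77}{8}$ ($N = 77 \cdot \frac{1}{8} = \frac{77}{8} \approx 9.625$)
$y{\left(L,W \right)} = -7 - L$ ($y{\left(L,W \right)} = 4 - \left(11 + L\right) = -7 - L$)
$\frac{1}{38 + y{\left(-7,1 \right)} N} = \frac{1}{38 + \left(-7 - -7\right) \frac{77}{8}} = \frac{1}{38 + \left(-7 + 7\right) \frac{77}{8}} = \frac{1}{38 + 0 \cdot \frac{77}{8}} = \frac{1}{38 + 0} = \frac{1}{38}$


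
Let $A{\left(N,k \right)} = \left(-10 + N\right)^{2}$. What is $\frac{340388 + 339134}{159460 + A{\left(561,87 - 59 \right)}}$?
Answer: $\frac{679522}{463061} \approx 1.4675$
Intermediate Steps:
$\frac{340388 + 339134}{159460 + A{\left(561,87 - 59 \right)}} = \frac{340388 + 339134}{159460 + \left(-10 + 561\right)^{2}} = \frac{679522}{159460 + 551^{2}} = \frac{679522}{159460 + 303601} = \frac{679522}{463061}$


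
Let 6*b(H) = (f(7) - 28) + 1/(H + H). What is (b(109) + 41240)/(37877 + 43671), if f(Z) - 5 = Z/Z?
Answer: 53937125/106664784 ≈ 0.50567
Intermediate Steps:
f(Z) = 6 (f(Z) = 5 + Z/Z = 5 + 1 = 6)
b(H) = -11/3 + 1/(12*H) (b(H) = ((6 - 28) + 1/(H + H))/6 = (-22 + 1/(2*H))/6 = -11/3 + 1/(12*H))
(b(109) + 41240)/(37877 + 43671) = ((1/12)*(1 - 44*109)/109 + 41240)/(37877 + 43671) = ((1/12)*(1/109)*(1 - 4796) + 41240)/81548 = ((1/12)*(1/109)*(-4795) + 41240)*(1/81548) = (-4795/1308 + 41240)*(1/81548) = (53937125/1308)*(1/81548) = 53937125/106664784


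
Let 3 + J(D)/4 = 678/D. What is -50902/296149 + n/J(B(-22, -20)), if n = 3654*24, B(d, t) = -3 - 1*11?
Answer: -1262992207/2961490 ≈ -426.47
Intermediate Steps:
B(d, t) = -14 (B(d, t) = -3 - 11 = -14)
J(D) = -12 + 2712/D (J(D) = -12 + 4*(678/D) = -12 + 2712/D)
n = 87696
-50902/296149 + n/J(B(-22, -20)) = -50902/296149 + 87696/(-12 + 2712/(-14)) = -50902*1/296149 + 87696/(-12 + 2712*(-1/14)) = -50902/296149 + 87696/(-12 - 1356/7) = -50902/296149 + 87696/(-1440/7) = -50902/296149 + 87696*(-7/1440) = -50902/296149 - 4263/10 = -1262992207/2961490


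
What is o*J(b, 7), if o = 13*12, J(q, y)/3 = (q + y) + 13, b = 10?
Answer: 14040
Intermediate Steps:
J(q, y) = 39 + 3*q + 3*y (J(q, y) = 3*((q + y) + 13) = 3*(13 + q + y) = 39 + 3*q + 3*y)
o = 156
o*J(b, 7) = 156*(39 + 3*10 + 3*7) = 156*(39 + 30 + 21) = 156*90 = 14040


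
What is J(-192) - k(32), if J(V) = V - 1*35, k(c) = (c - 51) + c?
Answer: -240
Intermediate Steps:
k(c) = -51 + 2*c (k(c) = (-51 + c) + c = -51 + 2*c)
J(V) = -35 + V (J(V) = V - 35 = -35 + V)
J(-192) - k(32) = (-35 - 192) - (-51 + 2*32) = -227 - (-51 + 64) = -227 - 1*13 = -227 - 13 = -240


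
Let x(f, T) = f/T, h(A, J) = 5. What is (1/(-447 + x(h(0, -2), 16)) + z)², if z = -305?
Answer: 4751750382201/51079609 ≈ 93026.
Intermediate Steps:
(1/(-447 + x(h(0, -2), 16)) + z)² = (1/(-447 + 5/16) - 305)² = (1/(-7147/16) - 305)² = (-16/7147 - 305)² = (-2179851/7147)² = 4751750382201/51079609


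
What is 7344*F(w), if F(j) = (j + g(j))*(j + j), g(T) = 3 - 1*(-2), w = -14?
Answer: 1850688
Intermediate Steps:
g(T) = 5 (g(T) = 3 + 2 = 5)
F(j) = 2*j*(5 + j) (F(j) = (j + 5)*(j + j) = (5 + j)*(2*j) = 2*j*(5 + j))
7344*F(w) = 7344*(2*(-14)*(5 - 14)) = 7344*(2*(-14)*(-9)) = 7344*252 = 1850688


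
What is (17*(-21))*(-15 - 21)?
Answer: 12852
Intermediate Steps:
(17*(-21))*(-15 - 21) = -357*(-36) = 12852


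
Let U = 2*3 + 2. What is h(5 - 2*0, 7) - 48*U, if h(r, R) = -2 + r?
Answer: -381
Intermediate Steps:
U = 8 (U = 6 + 2 = 8)
h(5 - 2*0, 7) - 48*U = (-2 + (5 - 2*0)) - 48*8 = (-2 + (5 + 0)) - 384 = (-2 + 5) - 384 = 3 - 384 = -381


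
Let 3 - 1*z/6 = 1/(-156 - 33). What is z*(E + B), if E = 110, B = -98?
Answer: 4544/21 ≈ 216.38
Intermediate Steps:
z = 1136/63 (z = 18 - 6/(-156 - 33) = 18 - 6/(-189) = 18 - 6*(-1/189) = 18 + 2/63 = 1136/63 ≈ 18.032)
z*(E + B) = 1136*(110 - 98)/63 = (1136/63)*12 = 4544/21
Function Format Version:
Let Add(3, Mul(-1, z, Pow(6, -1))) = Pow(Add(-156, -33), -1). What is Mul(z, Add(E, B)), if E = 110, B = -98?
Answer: Rational(4544, 21) ≈ 216.38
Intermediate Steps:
z = Rational(1136, 63) (z = Add(18, Mul(-6, Pow(Add(-156, -33), -1))) = Add(18, Mul(-6, Pow(-189, -1))) = Add(18, Mul(-6, Rational(-1, 189))) = Add(18, Rational(2, 63)) = Rational(1136, 63) ≈ 18.032)
Mul(z, Add(E, B)) = Mul(Rational(1136, 63), Add(110, -98)) = Mul(Rational(1136, 63), 12) = Rational(4544, 21)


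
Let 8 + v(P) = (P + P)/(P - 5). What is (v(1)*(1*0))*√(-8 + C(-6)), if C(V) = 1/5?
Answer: 0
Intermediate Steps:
v(P) = -8 + 2*P/(-5 + P) (v(P) = -8 + (P + P)/(P - 5) = -8 + (2*P)/(-5 + P) = -8 + 2*P/(-5 + P))
C(V) = ⅕
(v(1)*(1*0))*√(-8 + C(-6)) = ((2*(20 - 3*1)/(-5 + 1))*(1*0))*√(-8 + ⅕) = ((2*(20 - 3)/(-4))*0)*√(-39/5) = ((2*(-¼)*17)*0)*(I*√195/5) = (-17/2*0)*(I*√195/5) = 0*(I*√195/5) = 0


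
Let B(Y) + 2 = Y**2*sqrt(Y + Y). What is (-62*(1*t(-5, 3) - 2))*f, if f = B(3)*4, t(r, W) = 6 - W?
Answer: 496 - 2232*sqrt(6) ≈ -4971.3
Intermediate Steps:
B(Y) = -2 + sqrt(2)*Y**(5/2) (B(Y) = -2 + Y**2*sqrt(Y + Y) = -2 + Y**2*sqrt(2*Y) = -2 + Y**2*(sqrt(2)*sqrt(Y)) = -2 + sqrt(2)*Y**(5/2))
f = -8 + 36*sqrt(6) (f = (-2 + sqrt(2)*3**(5/2))*4 = (-2 + sqrt(2)*(9*sqrt(3)))*4 = (-2 + 9*sqrt(6))*4 = -8 + 36*sqrt(6) ≈ 80.182)
(-62*(1*t(-5, 3) - 2))*f = (-62*(1*(6 - 1*3) - 2))*(-8 + 36*sqrt(6)) = (-62*(1*(6 - 3) - 2))*(-8 + 36*sqrt(6)) = (-62*(1*3 - 2))*(-8 + 36*sqrt(6)) = (-62*(3 - 2))*(-8 + 36*sqrt(6)) = (-62*1)*(-8 + 36*sqrt(6)) = -62*(-8 + 36*sqrt(6)) = 496 - 2232*sqrt(6)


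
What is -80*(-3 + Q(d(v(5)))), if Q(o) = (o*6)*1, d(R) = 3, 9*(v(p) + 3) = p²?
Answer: -1200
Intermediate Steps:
v(p) = -3 + p²/9
Q(o) = 6*o (Q(o) = (6*o)*1 = 6*o)
-80*(-3 + Q(d(v(5)))) = -80*(-3 + 6*3) = -80*(-3 + 18) = -80*15 = -1200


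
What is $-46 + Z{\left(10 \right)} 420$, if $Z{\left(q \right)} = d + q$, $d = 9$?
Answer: $7934$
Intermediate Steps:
$Z{\left(q \right)} = 9 + q$
$-46 + Z{\left(10 \right)} 420 = -46 + \left(9 + 10\right) 420 = -46 + 19 \cdot 420 = -46 + 7980 = 7934$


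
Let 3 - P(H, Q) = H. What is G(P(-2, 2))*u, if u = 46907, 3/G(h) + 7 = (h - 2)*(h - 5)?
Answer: -20103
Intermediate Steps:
P(H, Q) = 3 - H
G(h) = 3/(-7 + (-5 + h)*(-2 + h)) (G(h) = 3/(-7 + (h - 2)*(h - 5)) = 3/(-7 + (-2 + h)*(-5 + h)) = 3/(-7 + (-5 + h)*(-2 + h)))
G(P(-2, 2))*u = (3/(3 + (3 - 1*(-2))² - 7*(3 - 1*(-2))))*46907 = (3/(3 + (3 + 2)² - 7*(3 + 2)))*46907 = (3/(3 + 5² - 7*5))*46907 = (3/(3 + 25 - 35))*46907 = (3/(-7))*46907 = (3*(-⅐))*46907 = -3/7*46907 = -20103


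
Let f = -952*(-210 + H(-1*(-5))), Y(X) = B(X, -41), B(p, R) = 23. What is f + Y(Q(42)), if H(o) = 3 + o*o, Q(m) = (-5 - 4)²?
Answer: 173287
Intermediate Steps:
Q(m) = 81 (Q(m) = (-9)² = 81)
H(o) = 3 + o²
Y(X) = 23
f = 173264 (f = -952*(-210 + (3 + (-1*(-5))²)) = -952*(-210 + (3 + 5²)) = -952*(-210 + (3 + 25)) = -952*(-210 + 28) = -952*(-182) = 173264)
f + Y(Q(42)) = 173264 + 23 = 173287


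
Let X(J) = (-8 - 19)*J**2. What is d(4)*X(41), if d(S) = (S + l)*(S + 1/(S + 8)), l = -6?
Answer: 741321/2 ≈ 3.7066e+5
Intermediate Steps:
X(J) = -27*J**2
d(S) = (-6 + S)*(S + 1/(8 + S)) (d(S) = (S - 6)*(S + 1/(S + 8)) = (-6 + S)*(S + 1/(8 + S)))
d(4)*X(41) = ((-6 + 4**3 - 47*4 + 2*4**2)/(8 + 4))*(-27*41**2) = ((-6 + 64 - 188 + 2*16)/12)*(-27*1681) = ((-6 + 64 - 188 + 32)/12)*(-45387) = ((1/12)*(-98))*(-45387) = -49/6*(-45387) = 741321/2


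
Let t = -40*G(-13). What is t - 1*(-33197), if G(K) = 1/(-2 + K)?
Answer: 99599/3 ≈ 33200.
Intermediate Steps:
t = 8/3 (t = -40/(-2 - 13) = -40/(-15) = -40*(-1/15) = 8/3 ≈ 2.6667)
t - 1*(-33197) = 8/3 - 1*(-33197) = 8/3 + 33197 = 99599/3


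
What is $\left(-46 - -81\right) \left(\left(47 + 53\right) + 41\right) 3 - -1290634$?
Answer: $1305439$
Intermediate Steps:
$\left(-46 - -81\right) \left(\left(47 + 53\right) + 41\right) 3 - -1290634 = \left(-46 + 81\right) \left(100 + 41\right) 3 + 1290634 = 35 \cdot 141 \cdot 3 + 1290634 = 4935 \cdot 3 + 1290634 = 14805 + 1290634 = 1305439$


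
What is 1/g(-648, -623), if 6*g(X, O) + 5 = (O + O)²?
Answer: 6/1552511 ≈ 3.8647e-6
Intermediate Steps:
g(X, O) = -⅚ + 2*O²/3 (g(X, O) = -⅚ + (O + O)²/6 = -⅚ + (2*O)²/6 = -⅚ + (4*O²)/6 = -⅚ + 2*O²/3)
1/g(-648, -623) = 1/(-⅚ + (⅔)*(-623)²) = 1/(-⅚ + (⅔)*388129) = 1/(-⅚ + 776258/3) = 1/(1552511/6) = 6/1552511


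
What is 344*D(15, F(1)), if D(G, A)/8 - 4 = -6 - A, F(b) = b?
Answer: -8256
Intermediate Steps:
D(G, A) = -16 - 8*A (D(G, A) = 32 + 8*(-6 - A) = 32 + (-48 - 8*A) = -16 - 8*A)
344*D(15, F(1)) = 344*(-16 - 8*1) = 344*(-16 - 8) = 344*(-24) = -8256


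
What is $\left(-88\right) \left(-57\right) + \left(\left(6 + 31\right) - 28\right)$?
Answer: $5025$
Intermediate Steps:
$\left(-88\right) \left(-57\right) + \left(\left(6 + 31\right) - 28\right) = 5016 + \left(37 - 28\right) = 5016 + 9 = 5025$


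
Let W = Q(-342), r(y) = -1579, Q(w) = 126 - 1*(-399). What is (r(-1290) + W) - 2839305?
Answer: -2840359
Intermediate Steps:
Q(w) = 525 (Q(w) = 126 + 399 = 525)
W = 525
(r(-1290) + W) - 2839305 = (-1579 + 525) - 2839305 = -1054 - 2839305 = -2840359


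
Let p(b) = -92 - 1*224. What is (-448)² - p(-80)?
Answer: 201020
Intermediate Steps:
p(b) = -316 (p(b) = -92 - 224 = -316)
(-448)² - p(-80) = (-448)² - 1*(-316) = 200704 + 316 = 201020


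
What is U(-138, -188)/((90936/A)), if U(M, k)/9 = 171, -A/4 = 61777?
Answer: -3521289/842 ≈ -4182.1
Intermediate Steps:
A = -247108 (A = -4*61777 = -247108)
U(M, k) = 1539 (U(M, k) = 9*171 = 1539)
U(-138, -188)/((90936/A)) = 1539/((90936/(-247108))) = 1539/((90936*(-1/247108))) = 1539/(-22734/61777) = 1539*(-61777/22734) = -3521289/842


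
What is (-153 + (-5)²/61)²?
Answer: 86638864/3721 ≈ 23284.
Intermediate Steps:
(-153 + (-5)²/61)² = (-153 + 25*(1/61))² = (-153 + 25/61)² = (-9308/61)² = 86638864/3721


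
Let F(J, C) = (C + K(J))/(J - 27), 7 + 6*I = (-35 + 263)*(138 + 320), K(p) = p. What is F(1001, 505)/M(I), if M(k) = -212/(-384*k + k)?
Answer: 10037919461/206488 ≈ 48613.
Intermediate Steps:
I = 104417/6 (I = -7/6 + ((-35 + 263)*(138 + 320))/6 = -7/6 + (228*458)/6 = -7/6 + (1/6)*104424 = -7/6 + 17404 = 104417/6 ≈ 17403.)
F(J, C) = (C + J)/(-27 + J) (F(J, C) = (C + J)/(J - 27) = (C + J)/(-27 + J))
M(k) = 212/(383*k) (M(k) = -212*(-1/(383*k)) = -(-212)/(383*k) = 212/(383*k))
F(1001, 505)/M(I) = ((505 + 1001)/(-27 + 1001))/((212/(383*(104417/6)))) = (1506/974)/(((212/383)*(6/104417))) = ((1/974)*1506)/(1272/39991711) = (753/487)*(39991711/1272) = 10037919461/206488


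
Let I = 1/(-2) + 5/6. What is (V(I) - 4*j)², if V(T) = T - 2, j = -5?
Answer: 3025/9 ≈ 336.11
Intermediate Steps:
I = ⅓ (I = 1*(-½) + 5*(⅙) = -½ + ⅚ = ⅓ ≈ 0.33333)
V(T) = -2 + T
(V(I) - 4*j)² = ((-2 + ⅓) - 4*(-5))² = (-5/3 + 20)² = (55/3)² = 3025/9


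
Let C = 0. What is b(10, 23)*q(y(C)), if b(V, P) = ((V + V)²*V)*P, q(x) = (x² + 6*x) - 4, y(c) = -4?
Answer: -1104000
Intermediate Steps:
q(x) = -4 + x² + 6*x
b(V, P) = 4*P*V³ (b(V, P) = ((2*V)²*V)*P = ((4*V²)*V)*P = (4*V³)*P = 4*P*V³)
b(10, 23)*q(y(C)) = (4*23*10³)*(-4 + (-4)² + 6*(-4)) = (4*23*1000)*(-4 + 16 - 24) = 92000*(-12) = -1104000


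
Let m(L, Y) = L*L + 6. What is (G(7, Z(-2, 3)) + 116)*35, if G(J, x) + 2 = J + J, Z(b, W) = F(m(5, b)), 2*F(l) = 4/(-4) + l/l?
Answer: 4480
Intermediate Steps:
m(L, Y) = 6 + L² (m(L, Y) = L² + 6 = 6 + L²)
F(l) = 0 (F(l) = (4/(-4) + l/l)/2 = (4*(-¼) + 1)/2 = (-1 + 1)/2 = (½)*0 = 0)
Z(b, W) = 0
G(J, x) = -2 + 2*J (G(J, x) = -2 + (J + J) = -2 + 2*J)
(G(7, Z(-2, 3)) + 116)*35 = ((-2 + 2*7) + 116)*35 = ((-2 + 14) + 116)*35 = (12 + 116)*35 = 128*35 = 4480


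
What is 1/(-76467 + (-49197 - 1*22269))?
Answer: -1/147933 ≈ -6.7598e-6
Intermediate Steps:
1/(-76467 + (-49197 - 1*22269)) = 1/(-76467 + (-49197 - 22269)) = 1/(-76467 - 71466) = 1/(-147933) = -1/147933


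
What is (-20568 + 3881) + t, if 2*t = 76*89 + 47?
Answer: -26563/2 ≈ -13282.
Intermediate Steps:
t = 6811/2 (t = (76*89 + 47)/2 = (6764 + 47)/2 = (½)*6811 = 6811/2 ≈ 3405.5)
(-20568 + 3881) + t = (-20568 + 3881) + 6811/2 = -16687 + 6811/2 = -26563/2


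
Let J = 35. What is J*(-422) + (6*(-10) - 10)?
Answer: -14840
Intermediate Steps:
J*(-422) + (6*(-10) - 10) = 35*(-422) + (6*(-10) - 10) = -14770 + (-60 - 10) = -14770 - 70 = -14840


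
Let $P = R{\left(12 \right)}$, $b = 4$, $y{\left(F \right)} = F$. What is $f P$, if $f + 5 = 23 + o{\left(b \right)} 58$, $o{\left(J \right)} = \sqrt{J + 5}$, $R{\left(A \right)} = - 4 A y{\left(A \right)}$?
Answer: $-110592$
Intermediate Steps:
$R{\left(A \right)} = - 4 A^{2}$ ($R{\left(A \right)} = - 4 A A = - 4 A^{2}$)
$o{\left(J \right)} = \sqrt{5 + J}$
$f = 192$ ($f = -5 + \left(23 + \sqrt{5 + 4} \cdot 58\right) = -5 + \left(23 + \sqrt{9} \cdot 58\right) = -5 + \left(23 + 3 \cdot 58\right) = -5 + \left(23 + 174\right) = -5 + 197 = 192$)
$P = -576$ ($P = - 4 \cdot 12^{2} = \left(-4\right) 144 = -576$)
$f P = 192 \left(-576\right) = -110592$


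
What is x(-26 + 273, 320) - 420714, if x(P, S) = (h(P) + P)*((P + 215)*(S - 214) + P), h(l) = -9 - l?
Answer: -863685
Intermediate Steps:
x(P, S) = -9*P - 9*(-214 + S)*(215 + P) (x(P, S) = ((-9 - P) + P)*((P + 215)*(S - 214) + P) = -9*((215 + P)*(-214 + S) + P) = -9*((-214 + S)*(215 + P) + P) = -9*(P + (-214 + S)*(215 + P)) = -9*P - 9*(-214 + S)*(215 + P))
x(-26 + 273, 320) - 420714 = (414090 - 1935*320 + 1917*(-26 + 273) - 9*(-26 + 273)*320) - 420714 = (414090 - 619200 + 1917*247 - 9*247*320) - 420714 = (414090 - 619200 + 473499 - 711360) - 420714 = -442971 - 420714 = -863685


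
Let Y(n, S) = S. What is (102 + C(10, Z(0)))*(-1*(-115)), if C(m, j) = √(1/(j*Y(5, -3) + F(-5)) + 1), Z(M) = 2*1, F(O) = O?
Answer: 11730 + 115*√110/11 ≈ 11840.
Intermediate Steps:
Z(M) = 2
C(m, j) = √(1 + 1/(-5 - 3*j)) (C(m, j) = √(1/(j*(-3) - 5) + 1) = √(1/(-3*j - 5) + 1) = √(1/(-5 - 3*j) + 1) = √(1 + 1/(-5 - 3*j)))
(102 + C(10, Z(0)))*(-1*(-115)) = (102 + √((4 + 3*2)/(5 + 3*2)))*(-1*(-115)) = (102 + √((4 + 6)/(5 + 6)))*115 = (102 + √(10/11))*115 = (102 + √110/11)*115 = 11730 + 115*√110/11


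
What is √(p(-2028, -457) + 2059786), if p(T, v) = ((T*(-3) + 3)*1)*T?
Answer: 5*I*√411386 ≈ 3207.0*I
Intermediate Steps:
p(T, v) = T*(3 - 3*T) (p(T, v) = ((-3*T + 3)*1)*T = ((3 - 3*T)*1)*T = (3 - 3*T)*T = T*(3 - 3*T))
√(p(-2028, -457) + 2059786) = √(3*(-2028)*(1 - 1*(-2028)) + 2059786) = √(3*(-2028)*(1 + 2028) + 2059786) = √(3*(-2028)*2029 + 2059786) = √(-12344436 + 2059786) = √(-10284650) = 5*I*√411386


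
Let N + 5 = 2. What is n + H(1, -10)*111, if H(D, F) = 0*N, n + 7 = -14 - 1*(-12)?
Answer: -9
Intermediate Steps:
N = -3 (N = -5 + 2 = -3)
n = -9 (n = -7 + (-14 - 1*(-12)) = -7 + (-14 + 12) = -7 - 2 = -9)
H(D, F) = 0 (H(D, F) = 0*(-3) = 0)
n + H(1, -10)*111 = -9 + 0*111 = -9 + 0 = -9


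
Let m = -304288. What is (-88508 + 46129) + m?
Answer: -346667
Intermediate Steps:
(-88508 + 46129) + m = (-88508 + 46129) - 304288 = -42379 - 304288 = -346667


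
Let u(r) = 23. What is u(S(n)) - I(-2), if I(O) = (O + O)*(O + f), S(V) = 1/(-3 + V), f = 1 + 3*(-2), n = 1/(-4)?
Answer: -5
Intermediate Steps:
n = -¼ ≈ -0.25000
f = -5 (f = 1 - 6 = -5)
I(O) = 2*O*(-5 + O) (I(O) = (O + O)*(O - 5) = (2*O)*(-5 + O) = 2*O*(-5 + O))
u(S(n)) - I(-2) = 23 - 2*(-2)*(-5 - 2) = 23 - 2*(-2)*(-7) = 23 - 1*28 = 23 - 28 = -5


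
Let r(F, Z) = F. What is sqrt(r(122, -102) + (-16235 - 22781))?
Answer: I*sqrt(38894) ≈ 197.22*I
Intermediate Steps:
sqrt(r(122, -102) + (-16235 - 22781)) = sqrt(122 + (-16235 - 22781)) = sqrt(122 - 39016) = sqrt(-38894) = I*sqrt(38894)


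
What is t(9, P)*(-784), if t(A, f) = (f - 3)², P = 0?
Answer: -7056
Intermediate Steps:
t(A, f) = (-3 + f)²
t(9, P)*(-784) = (-3 + 0)²*(-784) = (-3)²*(-784) = 9*(-784) = -7056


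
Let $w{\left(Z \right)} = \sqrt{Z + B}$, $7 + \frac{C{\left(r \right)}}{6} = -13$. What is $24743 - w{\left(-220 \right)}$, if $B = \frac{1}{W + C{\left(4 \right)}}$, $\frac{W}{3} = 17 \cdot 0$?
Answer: $24743 - \frac{i \sqrt{792030}}{60} \approx 24743.0 - 14.833 i$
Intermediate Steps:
$C{\left(r \right)} = -120$ ($C{\left(r \right)} = -42 + 6 \left(-13\right) = -42 - 78 = -120$)
$W = 0$ ($W = 3 \cdot 17 \cdot 0 = 3 \cdot 0 = 0$)
$B = - \frac{1}{120}$ ($B = \frac{1}{0 - 120} = \frac{1}{-120} = - \frac{1}{120} \approx -0.0083333$)
$w{\left(Z \right)} = \sqrt{- \frac{1}{120} + Z}$ ($w{\left(Z \right)} = \sqrt{Z - \frac{1}{120}} = \sqrt{- \frac{1}{120} + Z}$)
$24743 - w{\left(-220 \right)} = 24743 - \frac{\sqrt{-30 + 3600 \left(-220\right)}}{60} = 24743 - \frac{\sqrt{-30 - 792000}}{60} = 24743 - \frac{\sqrt{-792030}}{60} = 24743 - \frac{i \sqrt{792030}}{60}$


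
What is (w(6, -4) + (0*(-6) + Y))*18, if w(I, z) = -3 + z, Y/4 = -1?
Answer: -198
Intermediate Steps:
Y = -4 (Y = 4*(-1) = -4)
(w(6, -4) + (0*(-6) + Y))*18 = ((-3 - 4) + (0*(-6) - 4))*18 = (-7 + (0 - 4))*18 = (-7 - 4)*18 = -11*18 = -198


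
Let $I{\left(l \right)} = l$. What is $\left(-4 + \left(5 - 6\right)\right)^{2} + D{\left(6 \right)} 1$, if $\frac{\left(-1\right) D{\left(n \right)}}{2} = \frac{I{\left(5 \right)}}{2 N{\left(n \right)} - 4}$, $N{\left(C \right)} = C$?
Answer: $\frac{95}{4} \approx 23.75$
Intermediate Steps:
$D{\left(n \right)} = - \frac{10}{-4 + 2 n}$ ($D{\left(n \right)} = - 2 \frac{5}{2 n - 4} = - 2 \frac{5}{-4 + 2 n} = - \frac{10}{-4 + 2 n}$)
$\left(-4 + \left(5 - 6\right)\right)^{2} + D{\left(6 \right)} 1 = \left(-4 + \left(5 - 6\right)\right)^{2} + - \frac{5}{-2 + 6} \cdot 1 = \left(-4 + \left(5 - 6\right)\right)^{2} + - \frac{5}{4} \cdot 1 = \left(-4 - 1\right)^{2} + \left(-5\right) \frac{1}{4} \cdot 1 = \left(-5\right)^{2} - \frac{5}{4} = 25 - \frac{5}{4} = \frac{95}{4}$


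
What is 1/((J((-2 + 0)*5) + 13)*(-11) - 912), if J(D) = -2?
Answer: -1/1033 ≈ -0.00096805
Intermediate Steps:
1/((J((-2 + 0)*5) + 13)*(-11) - 912) = 1/((-2 + 13)*(-11) - 912) = 1/(11*(-11) - 912) = 1/(-121 - 912) = 1/(-1033) = -1/1033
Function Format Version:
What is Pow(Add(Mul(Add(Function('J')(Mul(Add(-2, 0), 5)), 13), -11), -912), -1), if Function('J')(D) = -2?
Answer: Rational(-1, 1033) ≈ -0.00096805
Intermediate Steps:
Pow(Add(Mul(Add(Function('J')(Mul(Add(-2, 0), 5)), 13), -11), -912), -1) = Pow(Add(Mul(Add(-2, 13), -11), -912), -1) = Pow(Add(Mul(11, -11), -912), -1) = Pow(Add(-121, -912), -1) = Pow(-1033, -1) = Rational(-1, 1033)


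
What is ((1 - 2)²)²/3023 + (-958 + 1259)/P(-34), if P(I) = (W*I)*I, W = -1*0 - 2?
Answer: -907611/6989176 ≈ -0.12986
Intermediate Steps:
W = -2 (W = 0 - 2 = -2)
P(I) = -2*I² (P(I) = (-2*I)*I = -2*I²)
((1 - 2)²)²/3023 + (-958 + 1259)/P(-34) = ((1 - 2)²)²/3023 + (-958 + 1259)/((-2*(-34)²)) = ((-1)²)²*(1/3023) + 301/((-2*1156)) = 1²*(1/3023) + 301/(-2312) = 1*(1/3023) + 301*(-1/2312) = 1/3023 - 301/2312 = -907611/6989176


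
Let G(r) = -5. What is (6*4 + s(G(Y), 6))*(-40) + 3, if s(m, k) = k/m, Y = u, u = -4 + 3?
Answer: -909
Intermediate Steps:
u = -1
Y = -1
(6*4 + s(G(Y), 6))*(-40) + 3 = (6*4 + 6/(-5))*(-40) + 3 = (24 + 6*(-⅕))*(-40) + 3 = (24 - 6/5)*(-40) + 3 = (114/5)*(-40) + 3 = -912 + 3 = -909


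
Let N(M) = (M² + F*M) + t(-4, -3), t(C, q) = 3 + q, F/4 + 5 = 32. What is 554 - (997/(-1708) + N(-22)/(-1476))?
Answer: 348719617/630252 ≈ 553.30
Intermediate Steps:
F = 108 (F = -20 + 4*32 = -20 + 128 = 108)
N(M) = M² + 108*M (N(M) = (M² + 108*M) + (3 - 3) = (M² + 108*M) + 0 = M² + 108*M)
554 - (997/(-1708) + N(-22)/(-1476)) = 554 - (997/(-1708) - 22*(108 - 22)/(-1476)) = 554 - (997*(-1/1708) - 22*86*(-1/1476)) = 554 - (-997/1708 - 1892*(-1/1476)) = 554 - (-997/1708 + 473/369) = 554 - 1*439991/630252 = 554 - 439991/630252 = 348719617/630252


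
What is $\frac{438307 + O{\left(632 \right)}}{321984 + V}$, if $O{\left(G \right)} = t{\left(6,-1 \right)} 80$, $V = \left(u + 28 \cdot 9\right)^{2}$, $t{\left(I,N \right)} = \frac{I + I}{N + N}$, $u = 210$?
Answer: $\frac{437827}{535428} \approx 0.81771$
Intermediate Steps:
$t{\left(I,N \right)} = \frac{I}{N}$ ($t{\left(I,N \right)} = \frac{2 I}{2 N} = 2 I \frac{1}{2 N} = \frac{I}{N}$)
$V = 213444$ ($V = \left(210 + 28 \cdot 9\right)^{2} = \left(210 + 252\right)^{2} = 462^{2} = 213444$)
$O{\left(G \right)} = -480$ ($O{\left(G \right)} = \frac{6}{-1} \cdot 80 = 6 \left(-1\right) 80 = \left(-6\right) 80 = -480$)
$\frac{438307 + O{\left(632 \right)}}{321984 + V} = \frac{438307 - 480}{321984 + 213444} = \frac{437827}{535428}$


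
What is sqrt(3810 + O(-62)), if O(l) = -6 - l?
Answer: sqrt(3866) ≈ 62.177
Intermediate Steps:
sqrt(3810 + O(-62)) = sqrt(3810 + (-6 - 1*(-62))) = sqrt(3810 + (-6 + 62)) = sqrt(3810 + 56) = sqrt(3866)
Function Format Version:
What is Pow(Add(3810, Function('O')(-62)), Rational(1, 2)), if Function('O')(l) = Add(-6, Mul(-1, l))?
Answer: Pow(3866, Rational(1, 2)) ≈ 62.177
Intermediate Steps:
Pow(Add(3810, Function('O')(-62)), Rational(1, 2)) = Pow(Add(3810, Add(-6, Mul(-1, -62))), Rational(1, 2)) = Pow(Add(3810, Add(-6, 62)), Rational(1, 2)) = Pow(Add(3810, 56), Rational(1, 2)) = Pow(3866, Rational(1, 2))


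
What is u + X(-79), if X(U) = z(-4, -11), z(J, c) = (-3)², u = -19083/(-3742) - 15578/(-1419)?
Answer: 133160735/5309898 ≈ 25.078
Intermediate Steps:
u = 85371653/5309898 (u = -19083*(-1/3742) - 15578*(-1/1419) = 19083/3742 + 15578/1419 = 85371653/5309898 ≈ 16.078)
z(J, c) = 9
X(U) = 9
u + X(-79) = 85371653/5309898 + 9 = 133160735/5309898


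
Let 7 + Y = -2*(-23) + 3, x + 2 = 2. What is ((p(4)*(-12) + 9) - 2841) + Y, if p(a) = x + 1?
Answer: -2802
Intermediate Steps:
x = 0 (x = -2 + 2 = 0)
p(a) = 1 (p(a) = 0 + 1 = 1)
Y = 42 (Y = -7 + (-2*(-23) + 3) = -7 + (46 + 3) = -7 + 49 = 42)
((p(4)*(-12) + 9) - 2841) + Y = ((1*(-12) + 9) - 2841) + 42 = ((-12 + 9) - 2841) + 42 = (-3 - 2841) + 42 = -2844 + 42 = -2802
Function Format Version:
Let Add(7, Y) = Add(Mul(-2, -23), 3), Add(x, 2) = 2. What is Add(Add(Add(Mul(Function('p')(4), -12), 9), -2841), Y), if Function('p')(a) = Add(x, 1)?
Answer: -2802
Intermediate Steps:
x = 0 (x = Add(-2, 2) = 0)
Function('p')(a) = 1 (Function('p')(a) = Add(0, 1) = 1)
Y = 42 (Y = Add(-7, Add(Mul(-2, -23), 3)) = Add(-7, Add(46, 3)) = Add(-7, 49) = 42)
Add(Add(Add(Mul(Function('p')(4), -12), 9), -2841), Y) = Add(Add(Add(Mul(1, -12), 9), -2841), 42) = Add(Add(Add(-12, 9), -2841), 42) = Add(Add(-3, -2841), 42) = Add(-2844, 42) = -2802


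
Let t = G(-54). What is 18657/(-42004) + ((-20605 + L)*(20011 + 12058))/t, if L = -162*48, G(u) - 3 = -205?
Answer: 189257173121/42004 ≈ 4.5057e+6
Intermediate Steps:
G(u) = -202 (G(u) = 3 - 205 = -202)
L = -7776
t = -202
18657/(-42004) + ((-20605 + L)*(20011 + 12058))/t = 18657/(-42004) + ((-20605 - 7776)*(20011 + 12058))/(-202) = 18657*(-1/42004) - 28381*32069*(-1/202) = -18657/42004 - 910150289*(-1/202) = -18657/42004 + 9011389/2 = 189257173121/42004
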